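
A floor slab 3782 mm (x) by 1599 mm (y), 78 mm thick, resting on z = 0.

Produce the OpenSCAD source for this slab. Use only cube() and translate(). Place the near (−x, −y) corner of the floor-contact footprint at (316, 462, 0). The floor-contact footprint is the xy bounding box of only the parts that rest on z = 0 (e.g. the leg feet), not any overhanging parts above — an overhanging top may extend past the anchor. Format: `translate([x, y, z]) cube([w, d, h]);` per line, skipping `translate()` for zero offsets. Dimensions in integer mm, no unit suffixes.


translate([316, 462, 0]) cube([3782, 1599, 78]);


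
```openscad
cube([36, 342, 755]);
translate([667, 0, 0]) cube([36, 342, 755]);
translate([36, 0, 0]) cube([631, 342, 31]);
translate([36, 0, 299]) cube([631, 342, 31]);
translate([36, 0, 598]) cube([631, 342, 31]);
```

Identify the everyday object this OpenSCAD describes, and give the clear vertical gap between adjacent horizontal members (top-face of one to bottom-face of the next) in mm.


A bookshelf. The clear shelf gap is 268 mm.

Two tall side panels with 3 horizontal boards between them — a bookshelf. The first two shelf undersides are at z = 0 and z = 299; with shelf thickness 31, the clear gap is 299 − 0 − 31 = 268 mm.


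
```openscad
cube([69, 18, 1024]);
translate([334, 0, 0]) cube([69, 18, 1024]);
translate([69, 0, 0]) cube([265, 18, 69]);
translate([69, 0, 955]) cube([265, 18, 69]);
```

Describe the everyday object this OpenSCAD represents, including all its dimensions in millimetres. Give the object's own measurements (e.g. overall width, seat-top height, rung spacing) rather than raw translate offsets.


A rectangular picture frame lying in the x–z plane (depth along y). The opening is 265 mm wide (x) by 886 mm tall (z), surrounded by a border 69 mm wide on all four sides. The frame is 18 mm deep and is made of two full-height vertical stiles with two horizontal rails fitted between them.


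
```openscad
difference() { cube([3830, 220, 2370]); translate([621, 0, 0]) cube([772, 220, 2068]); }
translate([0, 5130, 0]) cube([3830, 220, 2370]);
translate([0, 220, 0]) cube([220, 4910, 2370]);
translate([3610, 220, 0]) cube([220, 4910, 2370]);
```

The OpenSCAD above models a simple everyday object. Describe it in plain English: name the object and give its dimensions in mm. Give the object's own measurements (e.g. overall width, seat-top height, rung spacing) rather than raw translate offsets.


A single room: four walls, each 2370 mm tall and 220 mm thick, enclosing an outside footprint 3830×5350 mm (x × y), no floor or roof. The front and back walls (−y and +y sides) run the full x-width; the side walls fit between their inner faces. A door opening 772 mm wide and 2068 mm tall is cut through the front wall from the floor up, its −x edge 621 mm from the wall's −x end.


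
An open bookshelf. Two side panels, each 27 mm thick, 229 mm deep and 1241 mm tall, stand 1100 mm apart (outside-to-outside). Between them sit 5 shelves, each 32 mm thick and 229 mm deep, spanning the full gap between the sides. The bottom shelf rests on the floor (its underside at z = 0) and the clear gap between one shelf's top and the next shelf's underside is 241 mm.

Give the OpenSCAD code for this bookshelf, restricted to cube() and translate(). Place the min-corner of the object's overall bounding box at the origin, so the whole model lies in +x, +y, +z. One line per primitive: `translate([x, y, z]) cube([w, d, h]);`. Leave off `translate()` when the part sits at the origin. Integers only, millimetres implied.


cube([27, 229, 1241]);
translate([1073, 0, 0]) cube([27, 229, 1241]);
translate([27, 0, 0]) cube([1046, 229, 32]);
translate([27, 0, 273]) cube([1046, 229, 32]);
translate([27, 0, 546]) cube([1046, 229, 32]);
translate([27, 0, 819]) cube([1046, 229, 32]);
translate([27, 0, 1092]) cube([1046, 229, 32]);


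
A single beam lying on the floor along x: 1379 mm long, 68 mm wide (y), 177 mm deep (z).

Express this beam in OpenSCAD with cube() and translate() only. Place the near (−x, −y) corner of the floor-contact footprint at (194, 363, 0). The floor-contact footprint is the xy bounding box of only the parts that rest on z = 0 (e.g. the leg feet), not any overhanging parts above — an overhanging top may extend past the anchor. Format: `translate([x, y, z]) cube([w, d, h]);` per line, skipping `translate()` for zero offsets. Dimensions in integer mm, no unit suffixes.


translate([194, 363, 0]) cube([1379, 68, 177]);


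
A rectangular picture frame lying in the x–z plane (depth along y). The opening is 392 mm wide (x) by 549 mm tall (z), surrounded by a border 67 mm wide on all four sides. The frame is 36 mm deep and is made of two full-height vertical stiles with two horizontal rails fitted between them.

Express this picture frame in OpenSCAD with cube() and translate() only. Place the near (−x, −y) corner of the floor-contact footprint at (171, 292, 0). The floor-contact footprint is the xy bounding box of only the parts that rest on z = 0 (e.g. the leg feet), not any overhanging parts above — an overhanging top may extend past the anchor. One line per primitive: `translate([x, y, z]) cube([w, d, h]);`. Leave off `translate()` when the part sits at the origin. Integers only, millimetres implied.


translate([171, 292, 0]) cube([67, 36, 683]);
translate([630, 292, 0]) cube([67, 36, 683]);
translate([238, 292, 0]) cube([392, 36, 67]);
translate([238, 292, 616]) cube([392, 36, 67]);


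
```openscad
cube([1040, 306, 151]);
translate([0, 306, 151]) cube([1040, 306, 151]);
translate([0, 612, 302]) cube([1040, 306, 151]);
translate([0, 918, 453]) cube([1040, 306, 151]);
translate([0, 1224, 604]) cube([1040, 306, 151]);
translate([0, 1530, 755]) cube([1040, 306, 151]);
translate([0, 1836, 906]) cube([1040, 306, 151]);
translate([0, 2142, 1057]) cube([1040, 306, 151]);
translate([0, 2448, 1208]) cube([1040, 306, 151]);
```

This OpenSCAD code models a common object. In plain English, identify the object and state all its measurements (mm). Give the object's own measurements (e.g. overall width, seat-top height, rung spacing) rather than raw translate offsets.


A straight staircase of 9 solid steps. Each step is 1040 mm wide (x), 306 mm deep (y, the going) and 151 mm tall (the rise). The first step rests on the floor; each subsequent step sits one going further in +y and one rise higher in +z, directly behind and above the previous step with no overlap.


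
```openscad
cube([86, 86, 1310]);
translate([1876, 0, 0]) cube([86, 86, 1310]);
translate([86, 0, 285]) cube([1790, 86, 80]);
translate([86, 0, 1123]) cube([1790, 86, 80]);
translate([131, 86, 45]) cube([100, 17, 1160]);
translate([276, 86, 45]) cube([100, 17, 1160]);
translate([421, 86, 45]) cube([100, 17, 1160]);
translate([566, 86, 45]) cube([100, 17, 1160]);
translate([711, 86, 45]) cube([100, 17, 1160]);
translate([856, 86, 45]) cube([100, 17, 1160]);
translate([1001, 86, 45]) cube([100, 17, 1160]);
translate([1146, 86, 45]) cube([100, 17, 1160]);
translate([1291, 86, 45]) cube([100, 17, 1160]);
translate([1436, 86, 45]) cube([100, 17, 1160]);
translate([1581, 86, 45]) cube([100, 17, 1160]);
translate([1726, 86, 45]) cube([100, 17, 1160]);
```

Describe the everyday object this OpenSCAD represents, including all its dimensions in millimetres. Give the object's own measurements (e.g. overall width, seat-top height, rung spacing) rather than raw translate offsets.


A fence section. Two 86×86 mm posts, 1310 mm tall, stand on the floor with a clear span of 1790 mm between their inner faces. Two horizontal rails of 86×80 mm section span the gap between the posts with their undersides at z = 285 mm and z = 1123 mm, flush with the posts' −y face. 12 pickets, each 100 mm wide, 17 mm thick and 1160 mm tall, are fixed to the +y face of the rails with their bottoms at z = 45 mm, spaced across the span with a 45 mm gap after the −x post and between neighbouring pickets, with 50 mm left before the +x post.


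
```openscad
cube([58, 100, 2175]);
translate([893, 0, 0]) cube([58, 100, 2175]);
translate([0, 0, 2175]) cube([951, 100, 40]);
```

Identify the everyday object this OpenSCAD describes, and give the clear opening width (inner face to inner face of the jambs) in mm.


A door frame. The clear opening width is 835 mm.

Two 2175 mm tall posts with a header on top — a door frame. The left jamb is 58 mm wide at x = 0; the right jamb starts at x = 893. The clear opening is 893 − 58 = 835 mm.


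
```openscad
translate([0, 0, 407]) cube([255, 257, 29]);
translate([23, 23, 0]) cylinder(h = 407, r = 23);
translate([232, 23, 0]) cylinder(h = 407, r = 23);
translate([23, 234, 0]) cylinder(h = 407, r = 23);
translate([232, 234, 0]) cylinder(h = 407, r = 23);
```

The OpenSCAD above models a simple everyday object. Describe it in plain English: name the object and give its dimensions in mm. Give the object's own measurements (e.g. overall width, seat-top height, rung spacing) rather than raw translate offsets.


A simple wooden stool: a rectangular seat 255 mm (x) by 257 mm (y), 29 mm thick, top face at z = 436 mm, on four round legs, each 46 mm in diameter. The legs rest on z = 0, each leg's axis is inset half a diameter from the nearest pair of seat edges (so the leg's bounding box is flush with the corner).


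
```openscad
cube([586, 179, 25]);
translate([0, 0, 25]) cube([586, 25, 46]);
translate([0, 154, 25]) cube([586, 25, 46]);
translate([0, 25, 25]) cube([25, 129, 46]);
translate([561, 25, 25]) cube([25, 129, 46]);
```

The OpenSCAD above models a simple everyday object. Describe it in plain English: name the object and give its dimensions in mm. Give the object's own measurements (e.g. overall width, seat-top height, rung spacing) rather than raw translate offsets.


An open-topped rectangular box: outside dimensions 586×179×71 mm, with a uniform wall and base thickness of 25 mm. The base is a full 586×179 slab on the floor; four walls sit on top of the base. The front and back walls (the −y and +y sides) span the full width; the two side walls fit between them.


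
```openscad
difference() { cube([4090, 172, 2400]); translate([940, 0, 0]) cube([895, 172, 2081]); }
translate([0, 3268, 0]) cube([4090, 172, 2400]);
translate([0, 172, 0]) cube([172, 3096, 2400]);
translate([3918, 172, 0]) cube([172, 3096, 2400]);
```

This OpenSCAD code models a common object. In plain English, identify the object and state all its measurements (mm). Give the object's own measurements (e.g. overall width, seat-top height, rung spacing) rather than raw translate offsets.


A single room: four walls, each 2400 mm tall and 172 mm thick, enclosing an outside footprint 4090×3440 mm (x × y), no floor or roof. The front and back walls (−y and +y sides) run the full x-width; the side walls fit between their inner faces. A door opening 895 mm wide and 2081 mm tall is cut through the front wall from the floor up, its −x edge 940 mm from the wall's −x end.


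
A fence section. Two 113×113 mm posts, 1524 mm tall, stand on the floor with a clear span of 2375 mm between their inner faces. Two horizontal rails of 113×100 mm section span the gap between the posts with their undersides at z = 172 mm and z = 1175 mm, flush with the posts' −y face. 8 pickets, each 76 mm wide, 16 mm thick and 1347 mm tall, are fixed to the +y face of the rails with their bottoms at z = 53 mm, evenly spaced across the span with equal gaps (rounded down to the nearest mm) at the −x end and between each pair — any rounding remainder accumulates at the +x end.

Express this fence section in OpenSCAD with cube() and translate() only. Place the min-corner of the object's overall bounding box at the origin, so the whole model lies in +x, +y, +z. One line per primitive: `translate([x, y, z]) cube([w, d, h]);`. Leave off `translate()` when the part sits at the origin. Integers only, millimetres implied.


cube([113, 113, 1524]);
translate([2488, 0, 0]) cube([113, 113, 1524]);
translate([113, 0, 172]) cube([2375, 113, 100]);
translate([113, 0, 1175]) cube([2375, 113, 100]);
translate([309, 113, 53]) cube([76, 16, 1347]);
translate([581, 113, 53]) cube([76, 16, 1347]);
translate([853, 113, 53]) cube([76, 16, 1347]);
translate([1125, 113, 53]) cube([76, 16, 1347]);
translate([1397, 113, 53]) cube([76, 16, 1347]);
translate([1669, 113, 53]) cube([76, 16, 1347]);
translate([1941, 113, 53]) cube([76, 16, 1347]);
translate([2213, 113, 53]) cube([76, 16, 1347]);


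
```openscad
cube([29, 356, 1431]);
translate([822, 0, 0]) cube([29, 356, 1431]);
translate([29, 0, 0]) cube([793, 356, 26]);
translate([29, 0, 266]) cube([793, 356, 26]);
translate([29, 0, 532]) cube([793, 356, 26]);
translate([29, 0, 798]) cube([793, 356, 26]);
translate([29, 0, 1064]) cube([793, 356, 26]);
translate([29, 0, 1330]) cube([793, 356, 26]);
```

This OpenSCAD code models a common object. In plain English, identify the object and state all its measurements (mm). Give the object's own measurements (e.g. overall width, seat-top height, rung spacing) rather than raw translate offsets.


An open bookshelf. Two side panels, each 29 mm thick, 356 mm deep and 1431 mm tall, stand 851 mm apart (outside-to-outside). Between them sit 6 shelves, each 26 mm thick and 356 mm deep, spanning the full gap between the sides. The bottom shelf rests on the floor (its underside at z = 0) and the clear gap between one shelf's top and the next shelf's underside is 240 mm.


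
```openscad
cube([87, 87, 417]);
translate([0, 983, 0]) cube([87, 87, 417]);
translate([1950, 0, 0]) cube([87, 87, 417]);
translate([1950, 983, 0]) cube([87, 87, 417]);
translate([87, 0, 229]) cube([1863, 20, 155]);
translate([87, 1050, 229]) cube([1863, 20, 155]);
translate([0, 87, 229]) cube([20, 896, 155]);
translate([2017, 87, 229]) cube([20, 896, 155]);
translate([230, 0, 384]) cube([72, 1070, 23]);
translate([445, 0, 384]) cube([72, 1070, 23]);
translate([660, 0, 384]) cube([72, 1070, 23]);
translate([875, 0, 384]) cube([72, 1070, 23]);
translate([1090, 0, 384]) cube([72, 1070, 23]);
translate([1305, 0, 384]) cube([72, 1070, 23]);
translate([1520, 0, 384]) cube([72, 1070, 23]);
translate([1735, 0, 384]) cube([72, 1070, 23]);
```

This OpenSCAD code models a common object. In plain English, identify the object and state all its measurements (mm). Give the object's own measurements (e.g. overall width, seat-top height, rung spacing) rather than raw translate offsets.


A bed frame 2037 mm long (x) by 1070 mm wide (y). Four 87×87 mm corner posts, 417 mm tall, at the corners of the footprint. Four rails of 20 mm thickness and 155 mm height run between adjacent posts with their undersides at z = 229 mm, their outer faces flush with the outside of the frame (the two x-running rails run between the posts' inner faces; the two y-running rails run between the posts' inner faces). 8 slats, each 72 mm wide (x) and 23 mm thick, lie across the top of the two x-running rails, running the full 1070 mm width of the frame in y; along x they sit between the end posts with a 143 mm gap after the −x posts and between neighbouring slats and before the +x posts.


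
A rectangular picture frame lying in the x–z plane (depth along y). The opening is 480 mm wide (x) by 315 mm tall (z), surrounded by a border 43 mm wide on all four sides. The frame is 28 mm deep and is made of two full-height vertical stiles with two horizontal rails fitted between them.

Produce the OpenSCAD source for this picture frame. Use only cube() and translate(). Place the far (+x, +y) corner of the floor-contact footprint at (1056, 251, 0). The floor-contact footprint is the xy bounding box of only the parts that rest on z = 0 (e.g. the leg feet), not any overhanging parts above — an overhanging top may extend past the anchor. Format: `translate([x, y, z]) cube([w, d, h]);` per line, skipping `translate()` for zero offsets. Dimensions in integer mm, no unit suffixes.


translate([490, 223, 0]) cube([43, 28, 401]);
translate([1013, 223, 0]) cube([43, 28, 401]);
translate([533, 223, 0]) cube([480, 28, 43]);
translate([533, 223, 358]) cube([480, 28, 43]);


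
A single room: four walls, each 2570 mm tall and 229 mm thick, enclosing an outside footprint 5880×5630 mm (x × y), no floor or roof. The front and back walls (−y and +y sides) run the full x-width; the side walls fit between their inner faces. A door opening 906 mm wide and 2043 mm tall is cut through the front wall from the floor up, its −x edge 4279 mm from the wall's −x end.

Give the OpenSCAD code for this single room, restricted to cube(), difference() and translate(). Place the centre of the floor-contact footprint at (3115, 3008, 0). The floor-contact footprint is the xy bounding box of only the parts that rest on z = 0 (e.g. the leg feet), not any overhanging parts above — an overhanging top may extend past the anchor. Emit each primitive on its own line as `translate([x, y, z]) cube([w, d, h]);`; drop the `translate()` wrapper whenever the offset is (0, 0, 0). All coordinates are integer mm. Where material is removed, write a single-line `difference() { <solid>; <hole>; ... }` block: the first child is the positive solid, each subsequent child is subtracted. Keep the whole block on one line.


difference() { translate([175, 193, 0]) cube([5880, 229, 2570]); translate([4454, 193, 0]) cube([906, 229, 2043]); }
translate([175, 5594, 0]) cube([5880, 229, 2570]);
translate([175, 422, 0]) cube([229, 5172, 2570]);
translate([5826, 422, 0]) cube([229, 5172, 2570]);


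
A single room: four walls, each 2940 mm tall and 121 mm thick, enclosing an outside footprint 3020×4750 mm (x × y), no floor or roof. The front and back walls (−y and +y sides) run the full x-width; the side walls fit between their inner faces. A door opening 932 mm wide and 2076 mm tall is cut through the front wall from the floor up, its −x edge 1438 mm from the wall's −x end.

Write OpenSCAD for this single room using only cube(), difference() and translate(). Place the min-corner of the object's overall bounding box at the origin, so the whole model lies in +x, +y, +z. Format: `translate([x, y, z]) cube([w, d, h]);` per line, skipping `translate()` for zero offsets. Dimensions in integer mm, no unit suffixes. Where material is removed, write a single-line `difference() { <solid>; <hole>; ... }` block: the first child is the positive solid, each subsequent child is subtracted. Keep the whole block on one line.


difference() { cube([3020, 121, 2940]); translate([1438, 0, 0]) cube([932, 121, 2076]); }
translate([0, 4629, 0]) cube([3020, 121, 2940]);
translate([0, 121, 0]) cube([121, 4508, 2940]);
translate([2899, 121, 0]) cube([121, 4508, 2940]);


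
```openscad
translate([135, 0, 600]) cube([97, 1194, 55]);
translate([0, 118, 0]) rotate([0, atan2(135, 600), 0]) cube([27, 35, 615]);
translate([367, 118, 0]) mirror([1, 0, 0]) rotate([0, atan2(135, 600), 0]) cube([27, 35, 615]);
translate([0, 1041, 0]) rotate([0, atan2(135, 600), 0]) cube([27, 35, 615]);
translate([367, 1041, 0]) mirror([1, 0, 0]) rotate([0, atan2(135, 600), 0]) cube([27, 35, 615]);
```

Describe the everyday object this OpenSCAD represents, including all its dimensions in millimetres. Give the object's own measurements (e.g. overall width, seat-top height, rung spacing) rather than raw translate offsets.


A sawhorse. A 97×1194×55 mm beam (x, y, z) sits on two A-frame leg pairs. Each pair is two raked legs of 27×35 mm section (35 mm along y) splaying symmetrically in x. Each leg rises 600 mm vertically over 135 mm of horizontal reach and is 615 mm long along its own axis. Every leg's outer bottom edge rests on the floor and its outer top edge meets a bottom edge of the beam — the left legs (tilting toward +x) meet the beam's −x bottom edge, the right legs (their mirror images, tilting toward −x) meet its +x bottom edge — so the leg tops tuck under the beam, the beam's underside is 600 mm above the floor, and the feet are 367 mm apart outside-to-outside with the beam centred between them. The two leg pairs are set in 118 mm from either end of the beam.


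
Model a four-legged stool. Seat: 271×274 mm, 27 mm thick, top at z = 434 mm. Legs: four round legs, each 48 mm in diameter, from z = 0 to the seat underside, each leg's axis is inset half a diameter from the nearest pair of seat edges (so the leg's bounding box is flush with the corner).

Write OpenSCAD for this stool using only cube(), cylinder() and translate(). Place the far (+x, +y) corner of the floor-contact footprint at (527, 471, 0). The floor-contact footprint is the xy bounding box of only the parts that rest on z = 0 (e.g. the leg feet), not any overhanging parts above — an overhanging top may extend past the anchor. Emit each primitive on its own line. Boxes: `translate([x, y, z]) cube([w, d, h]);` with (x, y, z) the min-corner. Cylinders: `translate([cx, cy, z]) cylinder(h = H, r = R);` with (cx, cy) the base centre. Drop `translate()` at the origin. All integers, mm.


// leg_h = 434 - 27 = 407
translate([256, 197, 407]) cube([271, 274, 27]);
translate([280, 221, 0]) cylinder(h = 407, r = 24);
translate([503, 221, 0]) cylinder(h = 407, r = 24);
translate([280, 447, 0]) cylinder(h = 407, r = 24);
translate([503, 447, 0]) cylinder(h = 407, r = 24);


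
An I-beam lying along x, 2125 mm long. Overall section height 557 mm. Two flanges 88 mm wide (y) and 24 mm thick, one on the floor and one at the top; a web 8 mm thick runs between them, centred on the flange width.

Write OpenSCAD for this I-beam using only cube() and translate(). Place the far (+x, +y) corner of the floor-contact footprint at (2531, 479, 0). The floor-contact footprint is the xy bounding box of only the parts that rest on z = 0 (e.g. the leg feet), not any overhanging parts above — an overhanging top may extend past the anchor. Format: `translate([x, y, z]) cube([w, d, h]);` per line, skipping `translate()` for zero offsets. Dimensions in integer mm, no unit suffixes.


translate([406, 391, 0]) cube([2125, 88, 24]);
translate([406, 431, 24]) cube([2125, 8, 509]);
translate([406, 391, 533]) cube([2125, 88, 24]);


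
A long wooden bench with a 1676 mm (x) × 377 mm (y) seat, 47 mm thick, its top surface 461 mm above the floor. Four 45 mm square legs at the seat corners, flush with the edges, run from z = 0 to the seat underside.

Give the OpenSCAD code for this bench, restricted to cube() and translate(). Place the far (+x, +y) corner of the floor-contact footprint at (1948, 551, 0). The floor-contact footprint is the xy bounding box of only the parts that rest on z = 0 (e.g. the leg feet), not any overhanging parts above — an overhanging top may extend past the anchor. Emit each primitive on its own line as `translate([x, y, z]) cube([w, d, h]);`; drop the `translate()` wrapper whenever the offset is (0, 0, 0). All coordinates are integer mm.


translate([272, 174, 414]) cube([1676, 377, 47]);
translate([272, 174, 0]) cube([45, 45, 414]);
translate([272, 506, 0]) cube([45, 45, 414]);
translate([1903, 174, 0]) cube([45, 45, 414]);
translate([1903, 506, 0]) cube([45, 45, 414]);


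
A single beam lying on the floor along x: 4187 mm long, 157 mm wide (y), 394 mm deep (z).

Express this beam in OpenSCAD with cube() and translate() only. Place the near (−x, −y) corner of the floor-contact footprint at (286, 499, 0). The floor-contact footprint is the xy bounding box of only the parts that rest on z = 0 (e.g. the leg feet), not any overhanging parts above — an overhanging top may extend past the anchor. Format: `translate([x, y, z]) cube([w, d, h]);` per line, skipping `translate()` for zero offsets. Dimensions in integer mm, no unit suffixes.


translate([286, 499, 0]) cube([4187, 157, 394]);


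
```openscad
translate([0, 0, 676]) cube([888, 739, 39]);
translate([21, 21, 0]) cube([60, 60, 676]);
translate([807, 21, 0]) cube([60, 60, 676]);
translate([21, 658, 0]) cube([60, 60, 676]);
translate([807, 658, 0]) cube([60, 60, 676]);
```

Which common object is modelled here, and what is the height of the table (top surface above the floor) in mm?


A table. The table height is 715 mm.

A 888×739×39 slab sits at z = 676 on four 60 mm square posts — a table. The top surface is at 676 + 39 = 715 mm.


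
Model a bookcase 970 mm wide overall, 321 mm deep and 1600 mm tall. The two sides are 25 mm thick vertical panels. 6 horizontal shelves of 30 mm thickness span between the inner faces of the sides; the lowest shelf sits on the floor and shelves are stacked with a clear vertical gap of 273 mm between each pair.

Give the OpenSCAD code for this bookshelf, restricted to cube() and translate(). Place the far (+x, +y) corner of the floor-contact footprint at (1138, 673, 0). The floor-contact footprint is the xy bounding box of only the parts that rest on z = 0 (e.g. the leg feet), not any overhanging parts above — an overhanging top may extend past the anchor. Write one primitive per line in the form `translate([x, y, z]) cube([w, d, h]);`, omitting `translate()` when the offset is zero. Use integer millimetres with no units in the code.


translate([168, 352, 0]) cube([25, 321, 1600]);
translate([1113, 352, 0]) cube([25, 321, 1600]);
translate([193, 352, 0]) cube([920, 321, 30]);
translate([193, 352, 303]) cube([920, 321, 30]);
translate([193, 352, 606]) cube([920, 321, 30]);
translate([193, 352, 909]) cube([920, 321, 30]);
translate([193, 352, 1212]) cube([920, 321, 30]);
translate([193, 352, 1515]) cube([920, 321, 30]);


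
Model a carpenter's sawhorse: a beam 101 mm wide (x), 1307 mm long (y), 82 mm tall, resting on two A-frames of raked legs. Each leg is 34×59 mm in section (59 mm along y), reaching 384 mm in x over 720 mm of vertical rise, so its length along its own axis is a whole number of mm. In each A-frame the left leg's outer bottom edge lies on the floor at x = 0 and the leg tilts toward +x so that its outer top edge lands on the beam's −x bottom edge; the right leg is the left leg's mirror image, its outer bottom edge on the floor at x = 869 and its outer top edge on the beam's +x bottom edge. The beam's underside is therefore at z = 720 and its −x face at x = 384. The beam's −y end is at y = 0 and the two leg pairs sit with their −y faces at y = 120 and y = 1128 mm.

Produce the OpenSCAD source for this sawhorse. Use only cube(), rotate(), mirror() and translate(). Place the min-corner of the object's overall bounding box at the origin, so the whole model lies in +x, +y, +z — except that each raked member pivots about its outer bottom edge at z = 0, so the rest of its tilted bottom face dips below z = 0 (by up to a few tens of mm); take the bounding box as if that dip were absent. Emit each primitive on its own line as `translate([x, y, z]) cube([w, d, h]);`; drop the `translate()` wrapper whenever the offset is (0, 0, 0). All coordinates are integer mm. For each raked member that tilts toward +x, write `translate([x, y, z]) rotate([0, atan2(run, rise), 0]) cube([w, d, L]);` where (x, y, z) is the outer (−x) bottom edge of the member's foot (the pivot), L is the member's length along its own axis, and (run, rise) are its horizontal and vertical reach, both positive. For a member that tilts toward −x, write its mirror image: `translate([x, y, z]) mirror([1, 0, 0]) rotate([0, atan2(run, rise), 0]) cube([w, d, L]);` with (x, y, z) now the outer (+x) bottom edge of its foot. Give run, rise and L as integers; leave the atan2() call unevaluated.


translate([384, 0, 720]) cube([101, 1307, 82]);
translate([0, 120, 0]) rotate([0, atan2(384, 720), 0]) cube([34, 59, 816]);
translate([869, 120, 0]) mirror([1, 0, 0]) rotate([0, atan2(384, 720), 0]) cube([34, 59, 816]);
translate([0, 1128, 0]) rotate([0, atan2(384, 720), 0]) cube([34, 59, 816]);
translate([869, 1128, 0]) mirror([1, 0, 0]) rotate([0, atan2(384, 720), 0]) cube([34, 59, 816]);


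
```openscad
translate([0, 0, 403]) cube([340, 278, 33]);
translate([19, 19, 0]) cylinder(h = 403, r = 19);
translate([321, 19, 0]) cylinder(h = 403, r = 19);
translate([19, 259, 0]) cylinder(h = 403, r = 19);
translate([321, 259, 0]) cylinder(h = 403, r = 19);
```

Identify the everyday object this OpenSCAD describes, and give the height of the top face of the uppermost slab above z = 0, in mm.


A stool. The seat height is 436 mm.

A 340×278×33 slab at z = 403 on four corner cylinders — a stool. The seat top is 403 + 33 = 436 mm.


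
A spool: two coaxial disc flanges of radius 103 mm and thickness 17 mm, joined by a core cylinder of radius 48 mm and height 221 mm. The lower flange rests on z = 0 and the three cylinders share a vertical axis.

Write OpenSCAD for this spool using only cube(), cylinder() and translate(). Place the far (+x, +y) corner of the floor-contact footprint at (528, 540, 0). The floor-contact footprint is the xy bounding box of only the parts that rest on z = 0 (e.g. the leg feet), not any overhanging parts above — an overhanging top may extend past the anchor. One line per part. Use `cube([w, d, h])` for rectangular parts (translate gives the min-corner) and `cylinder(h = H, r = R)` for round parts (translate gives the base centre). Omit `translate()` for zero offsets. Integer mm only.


translate([425, 437, 0]) cylinder(h = 17, r = 103);
translate([425, 437, 17]) cylinder(h = 221, r = 48);
translate([425, 437, 238]) cylinder(h = 17, r = 103);


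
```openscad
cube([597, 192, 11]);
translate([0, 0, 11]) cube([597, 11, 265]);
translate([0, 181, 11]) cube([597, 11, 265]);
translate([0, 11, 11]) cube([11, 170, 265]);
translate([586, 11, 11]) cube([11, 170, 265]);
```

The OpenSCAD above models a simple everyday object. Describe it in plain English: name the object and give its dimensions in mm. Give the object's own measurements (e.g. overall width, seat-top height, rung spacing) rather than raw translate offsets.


An open-topped rectangular box: outside dimensions 597×192×276 mm, with a uniform wall and base thickness of 11 mm. The base is a full 597×192 slab on the floor; four walls sit on top of the base. The front and back walls (the −y and +y sides) span the full width; the two side walls fit between them.


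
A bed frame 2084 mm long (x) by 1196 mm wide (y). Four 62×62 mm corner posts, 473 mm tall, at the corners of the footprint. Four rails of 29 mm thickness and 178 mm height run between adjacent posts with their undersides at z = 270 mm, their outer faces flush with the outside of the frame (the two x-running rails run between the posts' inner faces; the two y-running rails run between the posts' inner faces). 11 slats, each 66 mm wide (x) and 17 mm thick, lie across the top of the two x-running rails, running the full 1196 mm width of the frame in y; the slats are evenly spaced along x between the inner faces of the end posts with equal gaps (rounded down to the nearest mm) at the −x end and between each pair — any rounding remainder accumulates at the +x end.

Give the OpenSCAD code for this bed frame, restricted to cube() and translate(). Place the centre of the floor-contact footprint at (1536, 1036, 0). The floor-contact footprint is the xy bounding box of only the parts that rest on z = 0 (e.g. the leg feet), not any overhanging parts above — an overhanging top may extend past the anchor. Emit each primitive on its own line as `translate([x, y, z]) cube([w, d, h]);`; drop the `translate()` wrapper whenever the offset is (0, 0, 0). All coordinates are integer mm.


translate([494, 438, 0]) cube([62, 62, 473]);
translate([494, 1572, 0]) cube([62, 62, 473]);
translate([2516, 438, 0]) cube([62, 62, 473]);
translate([2516, 1572, 0]) cube([62, 62, 473]);
translate([556, 438, 270]) cube([1960, 29, 178]);
translate([556, 1605, 270]) cube([1960, 29, 178]);
translate([494, 500, 270]) cube([29, 1072, 178]);
translate([2549, 500, 270]) cube([29, 1072, 178]);
translate([658, 438, 448]) cube([66, 1196, 17]);
translate([826, 438, 448]) cube([66, 1196, 17]);
translate([994, 438, 448]) cube([66, 1196, 17]);
translate([1162, 438, 448]) cube([66, 1196, 17]);
translate([1330, 438, 448]) cube([66, 1196, 17]);
translate([1498, 438, 448]) cube([66, 1196, 17]);
translate([1666, 438, 448]) cube([66, 1196, 17]);
translate([1834, 438, 448]) cube([66, 1196, 17]);
translate([2002, 438, 448]) cube([66, 1196, 17]);
translate([2170, 438, 448]) cube([66, 1196, 17]);
translate([2338, 438, 448]) cube([66, 1196, 17]);


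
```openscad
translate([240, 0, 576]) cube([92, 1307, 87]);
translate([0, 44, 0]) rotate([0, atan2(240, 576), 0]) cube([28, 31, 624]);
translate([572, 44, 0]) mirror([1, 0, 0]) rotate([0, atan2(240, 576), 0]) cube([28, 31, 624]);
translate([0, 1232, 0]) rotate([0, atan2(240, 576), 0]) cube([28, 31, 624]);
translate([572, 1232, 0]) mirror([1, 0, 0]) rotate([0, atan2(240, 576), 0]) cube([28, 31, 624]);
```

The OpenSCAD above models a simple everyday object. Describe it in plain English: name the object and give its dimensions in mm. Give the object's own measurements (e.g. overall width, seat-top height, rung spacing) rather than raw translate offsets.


A sawhorse. A 92×1307×87 mm beam (x, y, z) sits on two A-frame leg pairs. Each pair is two raked legs of 28×31 mm section (31 mm along y) splaying symmetrically in x. Each leg rises 576 mm vertically over 240 mm of horizontal reach and is 624 mm long along its own axis. Every leg's outer bottom edge rests on the floor and its outer top edge meets a bottom edge of the beam — the left legs (tilting toward +x) meet the beam's −x bottom edge, the right legs (their mirror images, tilting toward −x) meet its +x bottom edge — so the leg tops tuck under the beam, the beam's underside is 576 mm above the floor, and the feet are 572 mm apart outside-to-outside with the beam centred between them. The two leg pairs are set in 44 mm from either end of the beam.


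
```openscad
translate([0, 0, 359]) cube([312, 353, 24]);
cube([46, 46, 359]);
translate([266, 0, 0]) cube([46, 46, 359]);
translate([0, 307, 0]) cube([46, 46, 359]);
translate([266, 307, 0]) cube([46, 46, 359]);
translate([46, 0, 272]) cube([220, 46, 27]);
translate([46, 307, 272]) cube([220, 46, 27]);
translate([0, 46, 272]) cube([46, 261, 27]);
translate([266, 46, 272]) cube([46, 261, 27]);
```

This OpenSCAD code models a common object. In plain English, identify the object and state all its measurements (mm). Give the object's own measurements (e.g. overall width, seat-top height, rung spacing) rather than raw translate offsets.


A simple wooden stool: a rectangular seat 312 mm (x) by 353 mm (y), 24 mm thick, top face at z = 383 mm, on four square legs, each 46×46 mm in cross-section. The legs rest on z = 0, each flush with a corner of the seat. Four stretchers, 46 mm wide and 27 mm tall, connect adjacent legs with their undersides at z = 272 mm, each running between the inner faces of the legs it joins and aligned with the legs' outer faces on the other axis.


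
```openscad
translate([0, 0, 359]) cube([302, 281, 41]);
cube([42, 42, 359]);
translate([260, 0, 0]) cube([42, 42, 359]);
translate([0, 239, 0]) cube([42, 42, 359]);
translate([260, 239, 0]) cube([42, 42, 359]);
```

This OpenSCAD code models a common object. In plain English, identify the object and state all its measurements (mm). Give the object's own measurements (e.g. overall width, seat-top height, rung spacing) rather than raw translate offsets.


A simple wooden stool: a rectangular seat 302 mm (x) by 281 mm (y), 41 mm thick, top face at z = 400 mm, on four square legs, each 42×42 mm in cross-section. The legs rest on z = 0, each flush with a corner of the seat.


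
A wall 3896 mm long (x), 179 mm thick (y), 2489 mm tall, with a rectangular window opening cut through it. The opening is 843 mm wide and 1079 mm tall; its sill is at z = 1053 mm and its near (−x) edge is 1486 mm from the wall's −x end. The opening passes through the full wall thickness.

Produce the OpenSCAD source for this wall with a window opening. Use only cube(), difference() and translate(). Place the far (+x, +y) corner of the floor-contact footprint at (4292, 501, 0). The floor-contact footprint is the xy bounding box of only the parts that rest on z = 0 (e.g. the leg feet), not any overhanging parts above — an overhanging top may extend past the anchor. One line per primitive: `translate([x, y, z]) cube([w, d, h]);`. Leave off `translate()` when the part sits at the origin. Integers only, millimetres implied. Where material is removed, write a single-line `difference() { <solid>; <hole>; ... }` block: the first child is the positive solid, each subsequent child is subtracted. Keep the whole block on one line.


difference() { translate([396, 322, 0]) cube([3896, 179, 2489]); translate([1882, 322, 1053]) cube([843, 179, 1079]); }


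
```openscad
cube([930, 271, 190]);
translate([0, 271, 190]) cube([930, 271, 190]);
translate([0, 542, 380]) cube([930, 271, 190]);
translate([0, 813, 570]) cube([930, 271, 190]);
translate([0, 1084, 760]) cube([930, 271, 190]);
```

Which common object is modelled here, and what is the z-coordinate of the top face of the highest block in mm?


A staircase. The total rise is 950 mm.

5 identical blocks, each offset up and back from the previous — a staircase. Each step is 190 mm tall and there are 5 of them, so the total rise is 5 × 190 = 950 mm.


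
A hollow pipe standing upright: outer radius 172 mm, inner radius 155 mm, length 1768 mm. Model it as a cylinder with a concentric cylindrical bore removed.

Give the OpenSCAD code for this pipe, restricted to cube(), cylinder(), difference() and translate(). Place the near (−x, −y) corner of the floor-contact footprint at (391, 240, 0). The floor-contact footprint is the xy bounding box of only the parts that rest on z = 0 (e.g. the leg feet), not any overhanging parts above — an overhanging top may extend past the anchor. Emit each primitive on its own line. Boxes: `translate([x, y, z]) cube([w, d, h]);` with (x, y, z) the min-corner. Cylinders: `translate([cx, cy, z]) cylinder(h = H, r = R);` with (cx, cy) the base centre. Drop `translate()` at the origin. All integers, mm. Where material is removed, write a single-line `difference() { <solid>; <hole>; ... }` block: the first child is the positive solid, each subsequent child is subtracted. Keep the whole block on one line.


difference() { translate([563, 412, 0]) cylinder(h = 1768, r = 172); translate([563, 412, 0]) cylinder(h = 1768, r = 155); }


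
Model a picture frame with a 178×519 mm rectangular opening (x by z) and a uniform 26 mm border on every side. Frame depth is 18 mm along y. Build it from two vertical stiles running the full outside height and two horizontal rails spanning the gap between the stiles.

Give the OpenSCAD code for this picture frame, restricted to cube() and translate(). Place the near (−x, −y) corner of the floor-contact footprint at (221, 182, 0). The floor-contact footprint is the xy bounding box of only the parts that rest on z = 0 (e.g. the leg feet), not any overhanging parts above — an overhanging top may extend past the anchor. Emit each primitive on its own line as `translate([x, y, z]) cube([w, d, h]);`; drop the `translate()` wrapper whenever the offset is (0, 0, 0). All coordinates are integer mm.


translate([221, 182, 0]) cube([26, 18, 571]);
translate([425, 182, 0]) cube([26, 18, 571]);
translate([247, 182, 0]) cube([178, 18, 26]);
translate([247, 182, 545]) cube([178, 18, 26]);


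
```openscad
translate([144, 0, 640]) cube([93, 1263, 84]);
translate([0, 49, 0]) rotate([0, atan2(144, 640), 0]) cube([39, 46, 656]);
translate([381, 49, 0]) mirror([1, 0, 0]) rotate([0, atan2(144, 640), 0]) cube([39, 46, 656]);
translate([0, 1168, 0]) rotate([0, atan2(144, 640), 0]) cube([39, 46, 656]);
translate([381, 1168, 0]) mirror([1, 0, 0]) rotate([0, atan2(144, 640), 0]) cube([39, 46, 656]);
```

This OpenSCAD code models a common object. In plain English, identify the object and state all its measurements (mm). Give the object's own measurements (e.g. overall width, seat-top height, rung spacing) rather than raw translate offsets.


A sawhorse. A 93×1263×84 mm beam (x, y, z) sits on two A-frame leg pairs. Each pair is two raked legs of 39×46 mm section (46 mm along y) splaying symmetrically in x. Each leg rises 640 mm vertically over 144 mm of horizontal reach and is 656 mm long along its own axis. Every leg's outer bottom edge rests on the floor and its outer top edge meets a bottom edge of the beam — the left legs (tilting toward +x) meet the beam's −x bottom edge, the right legs (their mirror images, tilting toward −x) meet its +x bottom edge — so the leg tops tuck under the beam, the beam's underside is 640 mm above the floor, and the feet are 381 mm apart outside-to-outside with the beam centred between them. The two leg pairs are set in 49 mm from either end of the beam.
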